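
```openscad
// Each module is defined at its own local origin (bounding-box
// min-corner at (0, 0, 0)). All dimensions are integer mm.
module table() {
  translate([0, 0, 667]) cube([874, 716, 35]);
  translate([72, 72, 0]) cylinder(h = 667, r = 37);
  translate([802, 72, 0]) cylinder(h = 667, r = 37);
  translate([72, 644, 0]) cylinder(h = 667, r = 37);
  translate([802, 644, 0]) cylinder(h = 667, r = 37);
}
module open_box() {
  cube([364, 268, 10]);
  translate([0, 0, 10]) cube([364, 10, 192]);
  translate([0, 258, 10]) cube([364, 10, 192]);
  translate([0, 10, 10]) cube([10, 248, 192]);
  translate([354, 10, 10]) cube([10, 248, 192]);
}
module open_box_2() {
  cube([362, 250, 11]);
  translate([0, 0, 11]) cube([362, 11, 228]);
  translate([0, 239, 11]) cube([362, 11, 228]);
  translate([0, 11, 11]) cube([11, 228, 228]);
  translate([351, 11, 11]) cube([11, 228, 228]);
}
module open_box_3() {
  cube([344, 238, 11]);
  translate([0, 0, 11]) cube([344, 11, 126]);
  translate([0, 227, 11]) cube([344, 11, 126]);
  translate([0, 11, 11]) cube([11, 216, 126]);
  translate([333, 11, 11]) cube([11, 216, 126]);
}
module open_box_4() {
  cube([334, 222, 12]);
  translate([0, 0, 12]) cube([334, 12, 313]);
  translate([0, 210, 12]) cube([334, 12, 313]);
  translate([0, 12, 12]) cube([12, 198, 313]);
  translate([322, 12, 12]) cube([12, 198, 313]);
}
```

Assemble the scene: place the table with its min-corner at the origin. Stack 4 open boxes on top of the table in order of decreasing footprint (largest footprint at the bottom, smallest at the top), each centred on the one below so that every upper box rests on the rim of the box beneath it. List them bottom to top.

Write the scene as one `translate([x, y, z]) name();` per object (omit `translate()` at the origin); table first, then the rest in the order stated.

table();
translate([255, 224, 702]) open_box();
translate([256, 233, 904]) open_box_2();
translate([265, 239, 1143]) open_box_3();
translate([270, 247, 1280]) open_box_4();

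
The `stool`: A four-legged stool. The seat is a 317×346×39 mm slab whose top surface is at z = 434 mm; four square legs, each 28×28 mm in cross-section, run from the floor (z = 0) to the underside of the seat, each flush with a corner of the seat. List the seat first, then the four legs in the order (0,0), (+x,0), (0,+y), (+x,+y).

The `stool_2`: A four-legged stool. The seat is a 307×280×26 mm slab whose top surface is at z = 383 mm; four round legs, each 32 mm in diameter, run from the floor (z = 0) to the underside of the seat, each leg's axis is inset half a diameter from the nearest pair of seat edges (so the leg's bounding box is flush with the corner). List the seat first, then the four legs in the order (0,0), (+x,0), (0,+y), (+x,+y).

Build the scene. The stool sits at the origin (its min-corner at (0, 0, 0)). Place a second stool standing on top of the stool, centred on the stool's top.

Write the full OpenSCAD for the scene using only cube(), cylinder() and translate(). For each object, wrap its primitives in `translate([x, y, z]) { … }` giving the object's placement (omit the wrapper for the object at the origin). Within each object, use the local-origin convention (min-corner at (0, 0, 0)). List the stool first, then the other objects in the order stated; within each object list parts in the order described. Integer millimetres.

translate([0, 0, 395]) cube([317, 346, 39]);
cube([28, 28, 395]);
translate([289, 0, 0]) cube([28, 28, 395]);
translate([0, 318, 0]) cube([28, 28, 395]);
translate([289, 318, 0]) cube([28, 28, 395]);
translate([5, 33, 434]) {
  translate([0, 0, 357]) cube([307, 280, 26]);
  translate([16, 16, 0]) cylinder(h = 357, r = 16);
  translate([291, 16, 0]) cylinder(h = 357, r = 16);
  translate([16, 264, 0]) cylinder(h = 357, r = 16);
  translate([291, 264, 0]) cylinder(h = 357, r = 16);
}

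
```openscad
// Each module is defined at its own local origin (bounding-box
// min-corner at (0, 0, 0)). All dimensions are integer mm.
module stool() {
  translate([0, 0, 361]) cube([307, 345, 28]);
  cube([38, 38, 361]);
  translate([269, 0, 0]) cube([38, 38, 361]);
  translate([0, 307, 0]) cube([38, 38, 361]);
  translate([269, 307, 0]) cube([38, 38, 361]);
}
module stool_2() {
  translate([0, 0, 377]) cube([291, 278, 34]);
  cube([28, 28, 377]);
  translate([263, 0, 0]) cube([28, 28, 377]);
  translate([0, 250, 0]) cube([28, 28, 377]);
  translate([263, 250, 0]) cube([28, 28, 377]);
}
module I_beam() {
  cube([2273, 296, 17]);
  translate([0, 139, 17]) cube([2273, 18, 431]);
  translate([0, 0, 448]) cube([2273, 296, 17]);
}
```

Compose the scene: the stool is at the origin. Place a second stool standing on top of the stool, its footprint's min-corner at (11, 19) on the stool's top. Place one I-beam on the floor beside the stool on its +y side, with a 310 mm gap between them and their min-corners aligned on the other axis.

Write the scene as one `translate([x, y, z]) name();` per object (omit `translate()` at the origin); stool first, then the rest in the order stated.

stool();
translate([11, 19, 389]) stool_2();
translate([0, 655, 0]) I_beam();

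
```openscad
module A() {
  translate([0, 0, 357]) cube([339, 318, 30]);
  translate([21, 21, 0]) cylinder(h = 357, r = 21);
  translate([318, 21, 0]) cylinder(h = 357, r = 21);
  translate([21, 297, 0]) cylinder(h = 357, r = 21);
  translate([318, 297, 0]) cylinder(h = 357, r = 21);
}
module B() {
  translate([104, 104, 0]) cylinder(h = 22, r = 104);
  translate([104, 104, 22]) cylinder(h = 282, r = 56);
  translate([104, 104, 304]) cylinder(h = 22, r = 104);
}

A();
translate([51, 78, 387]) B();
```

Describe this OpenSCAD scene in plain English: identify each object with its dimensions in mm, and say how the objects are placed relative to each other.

A is a four-legged stool. The seat is a 339×318×30 mm slab whose top surface is at z = 387 mm; four round legs, each 42 mm in diameter, run from the floor (z = 0) to the underside of the seat, each leg's axis is inset half a diameter from the nearest pair of seat edges (so the leg's bounding box is flush with the corner).

B is a spool: two coaxial disc flanges of radius 104 mm and thickness 22 mm, joined by a core cylinder of radius 56 mm and height 282 mm. The lower flange rests on z = 0 and the three cylinders share a vertical axis.

The spool is on top of the stool.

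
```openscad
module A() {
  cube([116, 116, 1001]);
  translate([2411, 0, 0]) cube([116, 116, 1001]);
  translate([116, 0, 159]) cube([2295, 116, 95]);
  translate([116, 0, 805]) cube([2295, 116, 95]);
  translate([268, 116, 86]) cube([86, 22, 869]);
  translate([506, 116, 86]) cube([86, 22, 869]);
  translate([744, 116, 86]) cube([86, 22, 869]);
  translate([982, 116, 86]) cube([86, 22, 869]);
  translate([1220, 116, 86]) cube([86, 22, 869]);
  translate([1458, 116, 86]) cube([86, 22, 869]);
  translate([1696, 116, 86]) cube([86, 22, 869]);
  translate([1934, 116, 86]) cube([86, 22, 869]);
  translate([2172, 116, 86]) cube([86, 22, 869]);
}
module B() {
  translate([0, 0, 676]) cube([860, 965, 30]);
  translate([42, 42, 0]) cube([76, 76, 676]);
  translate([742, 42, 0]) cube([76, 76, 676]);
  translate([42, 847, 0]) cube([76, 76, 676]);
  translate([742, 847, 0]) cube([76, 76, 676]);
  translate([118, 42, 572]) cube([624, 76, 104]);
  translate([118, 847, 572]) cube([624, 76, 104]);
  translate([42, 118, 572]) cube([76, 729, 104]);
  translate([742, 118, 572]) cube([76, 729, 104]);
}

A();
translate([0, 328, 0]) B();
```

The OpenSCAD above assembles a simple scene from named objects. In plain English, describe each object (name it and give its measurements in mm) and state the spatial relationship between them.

A is a fence section. Two 116×116 mm posts, 1001 mm tall, stand on the floor with a clear span of 2295 mm between their inner faces. Two horizontal rails of 116×95 mm section span the gap between the posts with their undersides at z = 159 mm and z = 805 mm, flush with the posts' −y face. 9 pickets, each 86 mm wide, 22 mm thick and 869 mm tall, are fixed to the +y face of the rails with their bottoms at z = 86 mm, evenly spaced across the span with equal gaps (rounded down to the nearest mm) at the −x end and between each pair — any rounding remainder accumulates at the +x end.

B is a rectangular dining table. The top is 860×965×30 mm with its upper surface at z = 706 mm. It stands on four 76×76 mm square legs, each inset 42 mm from the nearest pair of top edges, running from the floor to the underside of the top. Four apron rails, 76 mm thick and 104 mm tall, run between adjacent legs with their top edges flush with the underside of the top and their outer faces flush with the legs' outer faces.

The table is on the floor beside the fence section on its +y side.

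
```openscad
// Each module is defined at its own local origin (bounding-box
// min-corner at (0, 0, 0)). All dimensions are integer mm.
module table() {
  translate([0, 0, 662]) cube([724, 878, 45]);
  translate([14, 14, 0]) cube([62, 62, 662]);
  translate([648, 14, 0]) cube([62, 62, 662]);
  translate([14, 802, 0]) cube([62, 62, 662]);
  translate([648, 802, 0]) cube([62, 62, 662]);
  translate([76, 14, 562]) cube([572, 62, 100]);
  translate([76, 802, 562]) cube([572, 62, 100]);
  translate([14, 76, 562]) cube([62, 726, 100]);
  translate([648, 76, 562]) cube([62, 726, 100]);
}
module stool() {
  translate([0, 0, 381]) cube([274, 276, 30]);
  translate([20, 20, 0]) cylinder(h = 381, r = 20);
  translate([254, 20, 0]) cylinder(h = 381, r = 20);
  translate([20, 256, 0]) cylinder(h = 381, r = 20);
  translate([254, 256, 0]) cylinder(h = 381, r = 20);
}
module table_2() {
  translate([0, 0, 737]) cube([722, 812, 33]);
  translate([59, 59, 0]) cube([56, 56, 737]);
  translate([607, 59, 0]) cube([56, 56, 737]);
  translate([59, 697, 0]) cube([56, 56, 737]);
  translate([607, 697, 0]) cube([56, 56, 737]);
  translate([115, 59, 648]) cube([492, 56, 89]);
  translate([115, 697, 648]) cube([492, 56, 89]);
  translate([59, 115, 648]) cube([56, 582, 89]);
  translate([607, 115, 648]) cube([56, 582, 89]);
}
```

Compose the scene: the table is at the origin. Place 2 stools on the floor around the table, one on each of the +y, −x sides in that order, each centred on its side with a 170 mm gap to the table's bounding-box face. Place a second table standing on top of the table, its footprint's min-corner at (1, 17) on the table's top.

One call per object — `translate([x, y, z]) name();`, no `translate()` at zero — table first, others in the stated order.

table();
translate([225, 1048, 0]) stool();
translate([-444, 301, 0]) stool();
translate([1, 17, 707]) table_2();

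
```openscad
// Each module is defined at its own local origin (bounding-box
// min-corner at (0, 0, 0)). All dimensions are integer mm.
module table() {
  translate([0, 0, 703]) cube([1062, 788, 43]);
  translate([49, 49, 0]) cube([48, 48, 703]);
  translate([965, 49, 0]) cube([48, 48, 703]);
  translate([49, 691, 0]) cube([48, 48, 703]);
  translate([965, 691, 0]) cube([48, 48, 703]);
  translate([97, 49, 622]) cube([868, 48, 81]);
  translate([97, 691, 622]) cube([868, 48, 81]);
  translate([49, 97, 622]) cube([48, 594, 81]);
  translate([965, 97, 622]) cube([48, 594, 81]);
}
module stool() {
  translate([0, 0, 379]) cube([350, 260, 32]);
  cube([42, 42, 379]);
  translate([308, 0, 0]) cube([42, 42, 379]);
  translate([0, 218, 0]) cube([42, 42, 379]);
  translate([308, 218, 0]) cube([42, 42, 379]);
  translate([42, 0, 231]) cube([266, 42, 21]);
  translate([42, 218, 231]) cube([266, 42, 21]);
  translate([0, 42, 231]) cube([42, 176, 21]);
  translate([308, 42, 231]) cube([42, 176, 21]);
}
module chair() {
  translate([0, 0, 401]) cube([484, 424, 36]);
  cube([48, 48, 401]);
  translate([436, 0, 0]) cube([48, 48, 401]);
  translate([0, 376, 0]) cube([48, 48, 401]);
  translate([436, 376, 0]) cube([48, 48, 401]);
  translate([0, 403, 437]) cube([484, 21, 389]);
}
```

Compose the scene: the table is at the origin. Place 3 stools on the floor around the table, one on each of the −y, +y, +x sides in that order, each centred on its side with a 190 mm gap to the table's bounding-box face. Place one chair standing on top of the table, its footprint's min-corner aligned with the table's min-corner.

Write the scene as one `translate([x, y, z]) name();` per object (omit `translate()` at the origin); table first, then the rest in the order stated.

table();
translate([356, -450, 0]) stool();
translate([356, 978, 0]) stool();
translate([1252, 264, 0]) stool();
translate([0, 0, 746]) chair();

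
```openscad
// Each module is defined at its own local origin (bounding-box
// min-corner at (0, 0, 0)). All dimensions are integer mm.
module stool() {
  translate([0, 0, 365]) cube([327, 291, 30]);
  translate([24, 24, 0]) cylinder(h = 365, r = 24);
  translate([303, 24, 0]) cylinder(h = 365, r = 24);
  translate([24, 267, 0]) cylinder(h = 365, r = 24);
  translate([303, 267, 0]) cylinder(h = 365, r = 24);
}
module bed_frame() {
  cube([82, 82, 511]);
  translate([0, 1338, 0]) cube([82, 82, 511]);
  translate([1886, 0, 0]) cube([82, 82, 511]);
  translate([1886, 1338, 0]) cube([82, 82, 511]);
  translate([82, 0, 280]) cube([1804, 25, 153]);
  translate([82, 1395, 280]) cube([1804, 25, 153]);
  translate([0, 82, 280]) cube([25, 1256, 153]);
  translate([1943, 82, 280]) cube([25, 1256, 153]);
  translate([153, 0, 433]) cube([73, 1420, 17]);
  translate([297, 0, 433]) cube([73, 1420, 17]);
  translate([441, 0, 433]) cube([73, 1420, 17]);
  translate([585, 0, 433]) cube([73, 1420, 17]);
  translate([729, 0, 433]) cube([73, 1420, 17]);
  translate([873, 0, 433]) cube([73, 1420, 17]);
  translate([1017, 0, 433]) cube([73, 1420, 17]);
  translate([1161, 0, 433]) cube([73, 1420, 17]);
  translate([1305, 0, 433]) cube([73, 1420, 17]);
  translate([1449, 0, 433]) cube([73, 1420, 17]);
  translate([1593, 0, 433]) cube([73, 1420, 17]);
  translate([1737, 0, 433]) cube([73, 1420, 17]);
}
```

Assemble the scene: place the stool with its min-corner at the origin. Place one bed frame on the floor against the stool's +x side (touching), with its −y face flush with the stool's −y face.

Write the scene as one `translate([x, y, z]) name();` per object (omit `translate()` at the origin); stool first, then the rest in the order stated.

stool();
translate([327, 0, 0]) bed_frame();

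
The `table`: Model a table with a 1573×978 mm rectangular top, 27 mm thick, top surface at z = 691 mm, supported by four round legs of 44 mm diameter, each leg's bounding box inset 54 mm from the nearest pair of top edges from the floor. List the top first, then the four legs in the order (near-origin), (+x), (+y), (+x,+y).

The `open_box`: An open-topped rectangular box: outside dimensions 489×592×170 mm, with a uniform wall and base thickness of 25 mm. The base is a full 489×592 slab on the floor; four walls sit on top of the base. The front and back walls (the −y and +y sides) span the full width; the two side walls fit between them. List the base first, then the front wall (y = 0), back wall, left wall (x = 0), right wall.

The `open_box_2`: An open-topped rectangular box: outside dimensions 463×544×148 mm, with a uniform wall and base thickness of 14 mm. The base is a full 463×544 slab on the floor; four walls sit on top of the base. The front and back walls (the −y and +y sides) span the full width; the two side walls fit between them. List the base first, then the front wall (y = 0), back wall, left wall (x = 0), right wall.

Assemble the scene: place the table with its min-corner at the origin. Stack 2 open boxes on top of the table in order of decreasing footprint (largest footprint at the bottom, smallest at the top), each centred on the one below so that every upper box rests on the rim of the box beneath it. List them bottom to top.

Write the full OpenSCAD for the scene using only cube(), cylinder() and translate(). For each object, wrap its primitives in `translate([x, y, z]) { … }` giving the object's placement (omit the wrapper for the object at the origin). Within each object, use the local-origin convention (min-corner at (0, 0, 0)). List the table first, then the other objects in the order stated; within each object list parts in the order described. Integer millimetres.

translate([0, 0, 664]) cube([1573, 978, 27]);
translate([76, 76, 0]) cylinder(h = 664, r = 22);
translate([1497, 76, 0]) cylinder(h = 664, r = 22);
translate([76, 902, 0]) cylinder(h = 664, r = 22);
translate([1497, 902, 0]) cylinder(h = 664, r = 22);
translate([542, 193, 691]) {
  cube([489, 592, 25]);
  translate([0, 0, 25]) cube([489, 25, 145]);
  translate([0, 567, 25]) cube([489, 25, 145]);
  translate([0, 25, 25]) cube([25, 542, 145]);
  translate([464, 25, 25]) cube([25, 542, 145]);
}
translate([555, 217, 861]) {
  cube([463, 544, 14]);
  translate([0, 0, 14]) cube([463, 14, 134]);
  translate([0, 530, 14]) cube([463, 14, 134]);
  translate([0, 14, 14]) cube([14, 516, 134]);
  translate([449, 14, 14]) cube([14, 516, 134]);
}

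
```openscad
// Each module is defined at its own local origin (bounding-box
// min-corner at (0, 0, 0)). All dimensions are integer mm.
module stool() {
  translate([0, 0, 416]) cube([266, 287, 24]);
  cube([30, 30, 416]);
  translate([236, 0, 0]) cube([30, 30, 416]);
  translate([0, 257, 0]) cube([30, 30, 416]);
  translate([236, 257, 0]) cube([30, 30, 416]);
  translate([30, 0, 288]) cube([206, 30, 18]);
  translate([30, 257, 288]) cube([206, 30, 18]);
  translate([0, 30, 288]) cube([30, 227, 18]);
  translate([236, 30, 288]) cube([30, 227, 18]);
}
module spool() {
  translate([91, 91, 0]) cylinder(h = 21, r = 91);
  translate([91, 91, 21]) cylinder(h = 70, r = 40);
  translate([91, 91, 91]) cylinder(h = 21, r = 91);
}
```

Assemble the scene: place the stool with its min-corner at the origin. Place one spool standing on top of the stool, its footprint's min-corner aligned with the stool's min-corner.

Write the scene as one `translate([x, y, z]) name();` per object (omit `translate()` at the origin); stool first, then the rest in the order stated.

stool();
translate([0, 0, 440]) spool();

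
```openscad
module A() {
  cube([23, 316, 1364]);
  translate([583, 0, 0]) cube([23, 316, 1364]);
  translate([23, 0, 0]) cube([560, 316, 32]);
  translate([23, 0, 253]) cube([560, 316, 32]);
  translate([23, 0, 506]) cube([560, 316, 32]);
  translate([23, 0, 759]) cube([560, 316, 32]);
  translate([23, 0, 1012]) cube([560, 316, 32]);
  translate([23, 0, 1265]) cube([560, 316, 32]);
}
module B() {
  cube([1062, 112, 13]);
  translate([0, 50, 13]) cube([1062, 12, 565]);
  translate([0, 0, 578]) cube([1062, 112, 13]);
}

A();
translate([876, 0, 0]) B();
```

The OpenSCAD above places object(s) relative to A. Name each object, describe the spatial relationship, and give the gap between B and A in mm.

The I-beam's nearest face is 270 mm from the bookshelf's +x face.

A is a bookshelf. B is an I-beam. The I-beam is on the floor beside the bookshelf on its +x side. The gap between the I-beam and the bookshelf is 270 mm.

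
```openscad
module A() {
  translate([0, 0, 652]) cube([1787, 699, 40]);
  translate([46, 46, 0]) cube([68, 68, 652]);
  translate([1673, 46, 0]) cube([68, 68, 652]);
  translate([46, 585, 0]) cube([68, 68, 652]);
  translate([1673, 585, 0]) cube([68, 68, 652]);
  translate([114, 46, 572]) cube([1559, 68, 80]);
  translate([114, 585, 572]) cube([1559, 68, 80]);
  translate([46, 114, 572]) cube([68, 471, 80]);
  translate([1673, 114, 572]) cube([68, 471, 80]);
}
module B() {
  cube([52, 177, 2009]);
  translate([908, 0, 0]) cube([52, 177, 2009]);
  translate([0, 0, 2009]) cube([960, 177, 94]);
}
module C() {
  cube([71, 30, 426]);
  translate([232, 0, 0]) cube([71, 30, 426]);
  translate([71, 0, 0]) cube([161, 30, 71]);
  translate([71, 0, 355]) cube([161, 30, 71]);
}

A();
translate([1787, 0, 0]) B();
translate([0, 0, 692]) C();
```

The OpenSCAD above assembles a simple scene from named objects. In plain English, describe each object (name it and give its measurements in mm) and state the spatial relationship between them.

A is a table: top 1787 mm (x) × 699 mm (y), 40 mm thick, upper face at z = 692 mm, on four 68×68 mm square legs, each inset 46 mm from the nearest pair of top edges, running from z = 0 to the bottom of the top. Four apron rails, 68 mm thick and 80 mm tall, run between adjacent legs with their top edges flush with the underside of the top and their outer faces flush with the legs' outer faces.

B is a rectangular door frame: two vertical jambs of 52×177 mm section, 2009 mm tall, with a clear opening 856 mm wide between their inner faces. A header 94 mm tall and 177 mm deep lies on top of the jambs and spans the full outside width.

C is a rectangular picture frame lying in the x–z plane (depth along y). The opening is 161 mm wide (x) by 284 mm tall (z), surrounded by a border 71 mm wide on all four sides. The frame is 30 mm deep and is made of two full-height vertical stiles with two horizontal rails fitted between them.

The door frame is against the table's +x side, with their −y faces flush. The picture frame is on top of the table.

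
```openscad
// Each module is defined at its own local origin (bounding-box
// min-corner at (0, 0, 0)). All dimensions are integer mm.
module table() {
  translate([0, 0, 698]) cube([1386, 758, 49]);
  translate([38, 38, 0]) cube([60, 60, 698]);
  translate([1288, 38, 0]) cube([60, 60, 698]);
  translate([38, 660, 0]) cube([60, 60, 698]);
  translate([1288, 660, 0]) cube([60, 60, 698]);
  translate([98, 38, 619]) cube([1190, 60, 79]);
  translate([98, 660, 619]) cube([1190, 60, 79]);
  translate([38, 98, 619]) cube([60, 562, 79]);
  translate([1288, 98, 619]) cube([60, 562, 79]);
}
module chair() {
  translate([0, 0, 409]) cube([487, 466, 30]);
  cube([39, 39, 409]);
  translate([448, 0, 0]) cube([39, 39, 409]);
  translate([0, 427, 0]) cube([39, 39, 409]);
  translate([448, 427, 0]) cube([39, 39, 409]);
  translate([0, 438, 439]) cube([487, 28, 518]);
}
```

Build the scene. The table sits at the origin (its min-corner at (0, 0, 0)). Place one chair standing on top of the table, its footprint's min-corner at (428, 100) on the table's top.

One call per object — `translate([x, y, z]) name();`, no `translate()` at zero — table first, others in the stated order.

table();
translate([428, 100, 747]) chair();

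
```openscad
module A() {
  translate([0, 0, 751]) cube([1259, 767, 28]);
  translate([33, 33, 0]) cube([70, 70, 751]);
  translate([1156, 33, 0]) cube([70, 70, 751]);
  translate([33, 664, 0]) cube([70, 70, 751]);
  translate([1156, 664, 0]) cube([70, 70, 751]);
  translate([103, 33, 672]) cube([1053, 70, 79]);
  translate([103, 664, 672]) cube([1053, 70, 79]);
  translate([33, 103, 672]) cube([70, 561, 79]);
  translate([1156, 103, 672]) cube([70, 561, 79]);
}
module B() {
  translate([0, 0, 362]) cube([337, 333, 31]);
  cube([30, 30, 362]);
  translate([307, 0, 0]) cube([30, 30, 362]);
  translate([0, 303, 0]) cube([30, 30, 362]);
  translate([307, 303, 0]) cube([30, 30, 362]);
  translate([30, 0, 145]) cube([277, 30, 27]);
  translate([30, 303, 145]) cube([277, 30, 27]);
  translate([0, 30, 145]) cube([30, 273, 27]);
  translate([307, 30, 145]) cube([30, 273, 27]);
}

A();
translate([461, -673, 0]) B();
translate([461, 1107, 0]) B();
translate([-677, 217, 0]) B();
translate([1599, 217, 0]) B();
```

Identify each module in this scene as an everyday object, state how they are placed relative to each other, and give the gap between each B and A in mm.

Each stool's nearest face is 340 mm from the table's bounding box.

A is a table. B is a stool. Four stools sit around the table at the −y, +y, −x, +x sides. The gap between each stool and the table is 340 mm.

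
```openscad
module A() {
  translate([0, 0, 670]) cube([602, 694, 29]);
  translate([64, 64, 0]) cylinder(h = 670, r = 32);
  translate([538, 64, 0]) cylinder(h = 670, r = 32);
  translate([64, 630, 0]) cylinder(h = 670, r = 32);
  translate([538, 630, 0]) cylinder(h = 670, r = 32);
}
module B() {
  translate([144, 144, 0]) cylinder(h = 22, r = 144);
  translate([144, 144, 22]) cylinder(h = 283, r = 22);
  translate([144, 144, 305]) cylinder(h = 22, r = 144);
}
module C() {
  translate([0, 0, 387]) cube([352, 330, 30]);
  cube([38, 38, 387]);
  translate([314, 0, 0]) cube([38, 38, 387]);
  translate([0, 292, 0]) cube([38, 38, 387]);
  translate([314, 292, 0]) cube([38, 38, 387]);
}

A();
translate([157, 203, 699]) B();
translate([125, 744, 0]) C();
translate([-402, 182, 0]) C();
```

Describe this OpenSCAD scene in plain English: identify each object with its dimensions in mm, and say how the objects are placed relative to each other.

A is a table: top 602 mm (x) × 694 mm (y), 29 mm thick, upper face at z = 699 mm, on four round legs of 64 mm diameter, each leg's bounding box inset 32 mm from the nearest pair of top edges, running from z = 0 to the bottom of the top.

B is a spool: two coaxial disc flanges of radius 144 mm and thickness 22 mm, joined by a core cylinder of radius 22 mm and height 283 mm. The lower flange rests on z = 0 and the three cylinders share a vertical axis.

C is a four-legged stool. The seat is 352×330 mm, 30 mm thick, top at z = 417 mm. It stands on four square legs, each 38×38 mm in cross-section, from z = 0 to the seat underside, each flush with a corner of the seat.

The spool is on top of the table, centred. Two stools sit around the table at the +y, −x sides.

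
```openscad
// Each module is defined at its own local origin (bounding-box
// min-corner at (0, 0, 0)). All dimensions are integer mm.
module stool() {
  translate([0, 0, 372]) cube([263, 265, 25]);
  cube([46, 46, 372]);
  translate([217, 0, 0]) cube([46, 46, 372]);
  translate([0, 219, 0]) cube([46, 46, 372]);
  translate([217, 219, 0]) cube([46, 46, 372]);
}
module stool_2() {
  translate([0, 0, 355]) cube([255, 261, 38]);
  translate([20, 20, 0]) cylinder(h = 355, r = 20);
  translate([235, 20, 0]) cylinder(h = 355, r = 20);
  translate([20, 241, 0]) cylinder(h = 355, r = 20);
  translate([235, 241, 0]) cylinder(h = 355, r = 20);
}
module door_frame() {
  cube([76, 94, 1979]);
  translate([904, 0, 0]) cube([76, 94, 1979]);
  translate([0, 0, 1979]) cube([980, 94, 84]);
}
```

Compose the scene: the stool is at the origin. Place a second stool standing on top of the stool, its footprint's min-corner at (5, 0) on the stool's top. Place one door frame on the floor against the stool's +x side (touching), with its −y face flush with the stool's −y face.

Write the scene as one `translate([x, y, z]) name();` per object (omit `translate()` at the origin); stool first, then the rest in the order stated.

stool();
translate([5, 0, 397]) stool_2();
translate([263, 0, 0]) door_frame();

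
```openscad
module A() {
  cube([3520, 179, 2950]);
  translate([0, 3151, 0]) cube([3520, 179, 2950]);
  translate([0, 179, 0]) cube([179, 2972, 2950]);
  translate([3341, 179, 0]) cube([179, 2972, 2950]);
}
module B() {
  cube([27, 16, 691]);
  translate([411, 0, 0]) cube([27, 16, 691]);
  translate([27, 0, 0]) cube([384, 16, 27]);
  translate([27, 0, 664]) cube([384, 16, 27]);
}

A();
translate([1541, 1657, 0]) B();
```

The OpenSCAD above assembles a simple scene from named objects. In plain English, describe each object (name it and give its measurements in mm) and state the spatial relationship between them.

A is the wall frame of a small rectangular building: four walls, each 2950 mm tall and 179 mm thick, enclosing a footprint 3520 mm (x) by 3330 mm (y) outside-to-outside, with no floor or roof. The front and back walls (the −y and +y sides) span the full width; the two side walls fit between them.

B is a rectangular picture frame lying in the x–z plane (depth along y). The opening is 384 mm wide (x) by 637 mm tall (z), surrounded by a border 27 mm wide on all four sides. The frame is 16 mm deep and is made of two full-height vertical stiles with two horizontal rails fitted between them.

The picture frame sits inside the house frame, centred.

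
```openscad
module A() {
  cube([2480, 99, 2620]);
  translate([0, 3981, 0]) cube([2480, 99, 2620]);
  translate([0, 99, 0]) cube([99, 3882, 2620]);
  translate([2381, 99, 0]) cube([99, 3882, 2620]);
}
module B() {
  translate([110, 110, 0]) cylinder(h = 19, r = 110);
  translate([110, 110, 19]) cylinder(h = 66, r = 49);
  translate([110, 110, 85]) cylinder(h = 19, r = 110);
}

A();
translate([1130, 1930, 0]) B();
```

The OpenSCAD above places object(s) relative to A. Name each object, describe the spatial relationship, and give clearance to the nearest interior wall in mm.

A is a house frame. B is a spool. The spool sits inside the house frame, centred. The clearance to the nearest interior wall is 1031 mm.

Clearances: x = 1031, y = 1831; minimum 1031 mm.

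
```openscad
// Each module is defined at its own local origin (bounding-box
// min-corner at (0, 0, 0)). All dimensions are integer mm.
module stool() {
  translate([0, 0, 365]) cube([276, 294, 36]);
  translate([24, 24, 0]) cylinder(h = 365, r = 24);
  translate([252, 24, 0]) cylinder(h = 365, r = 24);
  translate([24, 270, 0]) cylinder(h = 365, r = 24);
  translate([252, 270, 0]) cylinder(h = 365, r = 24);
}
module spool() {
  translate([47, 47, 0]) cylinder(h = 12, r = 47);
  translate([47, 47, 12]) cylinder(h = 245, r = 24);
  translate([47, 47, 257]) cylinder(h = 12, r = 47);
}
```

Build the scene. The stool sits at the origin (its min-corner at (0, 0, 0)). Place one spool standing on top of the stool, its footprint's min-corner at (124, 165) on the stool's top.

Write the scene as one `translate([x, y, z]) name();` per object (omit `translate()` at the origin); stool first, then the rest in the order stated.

stool();
translate([124, 165, 401]) spool();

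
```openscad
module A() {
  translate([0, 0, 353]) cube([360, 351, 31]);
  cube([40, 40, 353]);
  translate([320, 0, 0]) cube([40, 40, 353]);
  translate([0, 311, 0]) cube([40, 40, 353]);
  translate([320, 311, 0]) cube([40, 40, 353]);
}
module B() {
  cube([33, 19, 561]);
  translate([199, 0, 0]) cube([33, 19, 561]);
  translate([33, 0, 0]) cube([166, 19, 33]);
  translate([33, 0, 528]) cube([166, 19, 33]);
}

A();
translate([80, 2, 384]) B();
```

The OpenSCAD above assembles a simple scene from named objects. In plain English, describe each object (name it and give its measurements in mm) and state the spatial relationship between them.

A is a simple wooden stool: a rectangular seat 360 mm (x) by 351 mm (y), 31 mm thick, top face at z = 384 mm, on four square legs, each 40×40 mm in cross-section. The legs rest on z = 0, each flush with a corner of the seat.

B is a picture frame with a 166×495 mm rectangular opening (x by z) and a uniform 33 mm border on every side. Frame depth is 19 mm along y. It is built from two vertical stiles running the full outside height and two horizontal rails spanning the gap between the stiles.

The picture frame is on top of the stool.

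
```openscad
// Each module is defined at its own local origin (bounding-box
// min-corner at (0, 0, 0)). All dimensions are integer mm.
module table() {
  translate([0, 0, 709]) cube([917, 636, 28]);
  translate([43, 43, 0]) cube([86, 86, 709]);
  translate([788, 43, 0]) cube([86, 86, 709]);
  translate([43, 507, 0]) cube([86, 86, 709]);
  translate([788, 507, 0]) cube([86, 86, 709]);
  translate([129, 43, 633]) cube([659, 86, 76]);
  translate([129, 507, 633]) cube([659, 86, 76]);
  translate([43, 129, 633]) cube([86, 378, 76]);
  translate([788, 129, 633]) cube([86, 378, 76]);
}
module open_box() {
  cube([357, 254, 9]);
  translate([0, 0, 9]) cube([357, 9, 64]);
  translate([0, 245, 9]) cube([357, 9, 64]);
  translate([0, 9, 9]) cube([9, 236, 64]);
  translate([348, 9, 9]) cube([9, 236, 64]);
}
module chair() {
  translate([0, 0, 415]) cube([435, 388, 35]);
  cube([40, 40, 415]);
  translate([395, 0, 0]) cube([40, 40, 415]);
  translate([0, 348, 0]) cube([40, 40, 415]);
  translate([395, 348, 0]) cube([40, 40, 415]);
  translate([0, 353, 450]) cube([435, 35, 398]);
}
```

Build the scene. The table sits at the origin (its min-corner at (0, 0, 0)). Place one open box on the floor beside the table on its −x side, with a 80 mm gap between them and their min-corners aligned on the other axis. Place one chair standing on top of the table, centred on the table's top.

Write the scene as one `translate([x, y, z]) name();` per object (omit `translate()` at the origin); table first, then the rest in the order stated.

table();
translate([-437, 0, 0]) open_box();
translate([241, 124, 737]) chair();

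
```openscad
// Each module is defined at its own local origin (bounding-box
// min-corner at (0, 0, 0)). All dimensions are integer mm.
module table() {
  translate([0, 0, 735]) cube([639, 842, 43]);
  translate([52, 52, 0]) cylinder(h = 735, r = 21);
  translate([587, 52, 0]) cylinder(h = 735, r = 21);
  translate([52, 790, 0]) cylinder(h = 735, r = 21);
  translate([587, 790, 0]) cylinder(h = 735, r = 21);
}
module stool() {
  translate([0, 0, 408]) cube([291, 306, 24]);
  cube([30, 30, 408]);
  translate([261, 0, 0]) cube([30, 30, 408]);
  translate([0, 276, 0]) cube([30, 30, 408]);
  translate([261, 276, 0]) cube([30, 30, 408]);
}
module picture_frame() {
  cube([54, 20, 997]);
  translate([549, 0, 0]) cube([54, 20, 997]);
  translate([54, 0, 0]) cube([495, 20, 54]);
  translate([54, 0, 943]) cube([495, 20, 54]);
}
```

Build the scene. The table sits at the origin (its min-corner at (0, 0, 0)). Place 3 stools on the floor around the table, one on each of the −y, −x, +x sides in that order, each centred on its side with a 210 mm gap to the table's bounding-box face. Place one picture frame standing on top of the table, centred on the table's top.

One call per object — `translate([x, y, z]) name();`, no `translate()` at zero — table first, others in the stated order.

table();
translate([174, -516, 0]) stool();
translate([-501, 268, 0]) stool();
translate([849, 268, 0]) stool();
translate([18, 411, 778]) picture_frame();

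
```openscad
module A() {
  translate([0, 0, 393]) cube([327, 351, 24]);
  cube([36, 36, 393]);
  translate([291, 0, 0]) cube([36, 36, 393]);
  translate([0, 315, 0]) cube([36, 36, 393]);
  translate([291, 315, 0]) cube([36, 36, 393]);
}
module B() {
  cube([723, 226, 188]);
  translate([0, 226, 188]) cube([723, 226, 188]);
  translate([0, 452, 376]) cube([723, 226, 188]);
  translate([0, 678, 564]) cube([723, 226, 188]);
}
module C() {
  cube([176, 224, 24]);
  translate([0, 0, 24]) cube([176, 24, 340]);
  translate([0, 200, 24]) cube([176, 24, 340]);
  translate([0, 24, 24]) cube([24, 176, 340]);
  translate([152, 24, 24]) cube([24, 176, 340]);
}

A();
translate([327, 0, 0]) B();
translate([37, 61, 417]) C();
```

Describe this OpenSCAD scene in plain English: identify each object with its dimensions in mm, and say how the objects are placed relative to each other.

A is a four-legged stool. The seat is a 327×351×24 mm slab whose top surface is at z = 417 mm; four square legs, each 36×36 mm in cross-section, run from the floor (z = 0) to the underside of the seat, each flush with a corner of the seat.

B is a straight staircase of 4 solid steps. Each step is 723 mm wide (x), 226 mm deep (y, the going) and 188 mm tall (the rise). The first step rests on the floor; each subsequent step sits one going further in +y and one rise higher in +z, directly behind and above the previous step with no overlap.

C is an open-topped rectangular box: outside dimensions 176×224×364 mm, with a uniform wall and base thickness of 24 mm. The base is a full 176×224 slab on the floor; four walls sit on top of the base. The front and back walls (the −y and +y sides) span the full width; the two side walls fit between them.

The staircase is against the stool's +x side, with their −y faces flush. The open box is on top of the stool.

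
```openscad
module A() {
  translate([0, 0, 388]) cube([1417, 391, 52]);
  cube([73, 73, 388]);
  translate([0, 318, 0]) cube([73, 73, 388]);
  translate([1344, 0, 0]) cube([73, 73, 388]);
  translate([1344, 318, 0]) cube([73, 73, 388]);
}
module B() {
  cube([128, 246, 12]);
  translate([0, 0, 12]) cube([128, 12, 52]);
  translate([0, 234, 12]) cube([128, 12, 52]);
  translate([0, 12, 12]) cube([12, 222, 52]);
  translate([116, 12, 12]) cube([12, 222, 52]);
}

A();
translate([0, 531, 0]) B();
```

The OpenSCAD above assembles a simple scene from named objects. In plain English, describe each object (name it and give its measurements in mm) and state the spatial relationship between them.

A is a bench: a 1417×391 mm seat slab, 52 mm thick, top at z = 440 mm, on four 73×73 mm square legs flush with the seat corners and standing on z = 0.

B is an open-topped rectangular box: outside dimensions 128×246×64 mm, with a uniform wall and base thickness of 12 mm. The base is a full 128×246 slab on the floor; four walls sit on top of the base. The front and back walls (the −y and +y sides) span the full width; the two side walls fit between them.

The open box is on the floor beside the bench on its +y side.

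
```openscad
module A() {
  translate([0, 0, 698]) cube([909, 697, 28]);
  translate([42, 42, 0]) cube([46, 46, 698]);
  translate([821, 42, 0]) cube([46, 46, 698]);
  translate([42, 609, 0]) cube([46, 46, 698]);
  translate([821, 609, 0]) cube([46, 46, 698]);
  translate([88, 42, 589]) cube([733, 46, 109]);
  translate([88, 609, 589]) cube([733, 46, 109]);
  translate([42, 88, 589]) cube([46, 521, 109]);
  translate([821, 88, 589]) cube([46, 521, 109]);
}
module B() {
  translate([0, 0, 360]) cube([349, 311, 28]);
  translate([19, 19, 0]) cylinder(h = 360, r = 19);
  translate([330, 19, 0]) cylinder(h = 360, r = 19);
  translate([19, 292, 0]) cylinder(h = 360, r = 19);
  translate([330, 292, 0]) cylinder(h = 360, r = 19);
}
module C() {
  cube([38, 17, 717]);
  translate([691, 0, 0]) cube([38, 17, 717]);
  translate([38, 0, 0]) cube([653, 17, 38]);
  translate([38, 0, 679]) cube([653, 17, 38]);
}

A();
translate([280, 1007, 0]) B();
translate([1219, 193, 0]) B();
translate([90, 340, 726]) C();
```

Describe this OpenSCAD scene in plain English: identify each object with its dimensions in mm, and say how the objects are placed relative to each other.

A is a table with a 909×697 mm rectangular top, 28 mm thick, top surface at z = 726 mm, supported by four 46×46 mm square legs, each inset 42 mm from the nearest pair of top edges, running from the floor. Four apron rails, 46 mm thick and 109 mm tall, run between adjacent legs with their top edges flush with the underside of the top and their outer faces flush with the legs' outer faces.

B is a simple wooden stool: a rectangular seat 349 mm (x) by 311 mm (y), 28 mm thick, top face at z = 388 mm, on four round legs, each 38 mm in diameter. The legs rest on z = 0, each leg's axis is inset half a diameter from the nearest pair of seat edges (so the leg's bounding box is flush with the corner).

C is a picture frame with a 653×641 mm rectangular opening (x by z) and a uniform 38 mm border on every side. Frame depth is 17 mm along y. It is built from two vertical stiles running the full outside height and two horizontal rails spanning the gap between the stiles.

Two stools sit around the table at the +y, +x sides. The picture frame is on top of the table, centred.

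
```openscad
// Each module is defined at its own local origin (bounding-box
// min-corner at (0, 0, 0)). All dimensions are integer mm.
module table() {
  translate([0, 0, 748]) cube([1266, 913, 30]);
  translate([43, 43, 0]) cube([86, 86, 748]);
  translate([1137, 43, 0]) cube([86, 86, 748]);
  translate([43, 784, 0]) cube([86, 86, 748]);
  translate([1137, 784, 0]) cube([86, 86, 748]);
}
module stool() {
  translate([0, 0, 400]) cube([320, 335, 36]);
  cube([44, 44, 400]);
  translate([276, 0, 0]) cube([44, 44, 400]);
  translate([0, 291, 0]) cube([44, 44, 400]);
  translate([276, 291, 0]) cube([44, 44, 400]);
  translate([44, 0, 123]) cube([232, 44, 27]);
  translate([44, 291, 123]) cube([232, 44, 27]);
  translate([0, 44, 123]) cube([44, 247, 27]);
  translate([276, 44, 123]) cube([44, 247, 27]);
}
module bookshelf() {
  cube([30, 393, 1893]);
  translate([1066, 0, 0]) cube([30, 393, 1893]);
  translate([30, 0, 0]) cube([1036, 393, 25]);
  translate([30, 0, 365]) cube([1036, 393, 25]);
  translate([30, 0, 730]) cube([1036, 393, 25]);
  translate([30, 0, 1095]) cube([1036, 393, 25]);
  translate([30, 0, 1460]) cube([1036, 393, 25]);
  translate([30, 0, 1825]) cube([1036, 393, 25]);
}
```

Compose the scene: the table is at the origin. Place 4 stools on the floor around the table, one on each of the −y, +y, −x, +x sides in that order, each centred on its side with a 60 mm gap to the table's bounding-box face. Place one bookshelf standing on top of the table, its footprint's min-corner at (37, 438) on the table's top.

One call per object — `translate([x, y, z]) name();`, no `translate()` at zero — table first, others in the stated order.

table();
translate([473, -395, 0]) stool();
translate([473, 973, 0]) stool();
translate([-380, 289, 0]) stool();
translate([1326, 289, 0]) stool();
translate([37, 438, 778]) bookshelf();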